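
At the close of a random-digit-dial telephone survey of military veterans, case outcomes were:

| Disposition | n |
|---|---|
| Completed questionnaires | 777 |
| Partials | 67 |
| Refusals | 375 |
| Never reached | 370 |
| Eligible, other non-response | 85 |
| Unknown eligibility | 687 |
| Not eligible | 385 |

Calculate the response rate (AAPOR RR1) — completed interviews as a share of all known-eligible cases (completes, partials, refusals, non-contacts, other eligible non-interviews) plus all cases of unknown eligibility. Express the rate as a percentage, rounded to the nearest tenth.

32.9%

Numerator: 777
Denom: 777 + 67 + 375 + 370 + 85 + 687 = 2361
RR1 = 777 / 2361 = 0.3291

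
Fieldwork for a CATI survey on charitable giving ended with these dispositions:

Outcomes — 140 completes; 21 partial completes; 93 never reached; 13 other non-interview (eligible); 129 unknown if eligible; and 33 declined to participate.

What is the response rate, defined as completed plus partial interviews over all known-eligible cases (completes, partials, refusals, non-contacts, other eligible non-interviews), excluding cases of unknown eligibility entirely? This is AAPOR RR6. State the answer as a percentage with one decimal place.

Num = 140 + 21 = 161
Denom = 140 + 21 + 33 + 93 + 13 = 300
RR6 = 161 / 300 = 0.5367

53.7%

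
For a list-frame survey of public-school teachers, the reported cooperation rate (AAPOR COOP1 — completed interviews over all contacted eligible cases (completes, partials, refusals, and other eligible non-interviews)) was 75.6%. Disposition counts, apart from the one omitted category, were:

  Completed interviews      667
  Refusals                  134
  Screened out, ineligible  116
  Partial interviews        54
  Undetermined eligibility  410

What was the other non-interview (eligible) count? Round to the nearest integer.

27

COOP1 = 667 / D = 0.756
D = 667 / 0.756 = 882.3
Other denominator terms total 855
other non-interview (eligible) = 882.3 − 855 ≈ 27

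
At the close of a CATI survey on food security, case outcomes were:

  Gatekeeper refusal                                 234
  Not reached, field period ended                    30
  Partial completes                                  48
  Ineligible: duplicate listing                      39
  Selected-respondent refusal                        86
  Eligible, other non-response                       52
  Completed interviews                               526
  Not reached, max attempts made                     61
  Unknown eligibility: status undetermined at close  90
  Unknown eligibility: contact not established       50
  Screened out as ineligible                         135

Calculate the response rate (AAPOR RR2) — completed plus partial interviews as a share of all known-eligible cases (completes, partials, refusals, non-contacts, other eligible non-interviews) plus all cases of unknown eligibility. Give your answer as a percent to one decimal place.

Refused = 234 + 86 = 320
No answer / not reached = 30 + 61 = 91
Unknown if eligible = 50 + 90 = 140
Not eligible = 135 + 39 = 174
Top = 526 + 48 = 574
Denom = 526 + 48 + 320 + 91 + 52 + 140 = 1177
RR2 = 574 / 1177 = 0.4877

48.8%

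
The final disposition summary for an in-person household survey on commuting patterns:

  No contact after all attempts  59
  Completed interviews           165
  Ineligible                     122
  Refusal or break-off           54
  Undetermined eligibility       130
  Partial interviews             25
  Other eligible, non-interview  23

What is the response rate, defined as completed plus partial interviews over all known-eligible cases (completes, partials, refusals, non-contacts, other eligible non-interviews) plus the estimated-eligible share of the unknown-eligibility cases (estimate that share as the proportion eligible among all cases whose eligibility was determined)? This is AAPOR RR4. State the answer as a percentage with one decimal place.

Numerator = 165 + 25 = 190
Known eligible = 165 + 25 + 54 + 59 + 23 = 326
e = 326 / (326 + 122) = 326 / 448 = 0.7277
Estimated eligible among unknowns = 0.7277 × 130 = 94.60
Denominator = 326 + 94.60 = 420.60
RR4 = 190 / 420.60 = 0.4517

45.2%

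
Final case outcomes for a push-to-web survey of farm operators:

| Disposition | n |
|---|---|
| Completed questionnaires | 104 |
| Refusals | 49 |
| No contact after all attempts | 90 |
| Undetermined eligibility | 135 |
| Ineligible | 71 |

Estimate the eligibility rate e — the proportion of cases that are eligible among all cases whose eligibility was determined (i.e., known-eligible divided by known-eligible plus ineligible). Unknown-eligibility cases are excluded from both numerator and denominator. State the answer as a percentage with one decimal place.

77.4%

Determined eligible: 104 + 49 + 90 = 243
e = 243 / (243 + 71) = 243 / 314 = 0.7739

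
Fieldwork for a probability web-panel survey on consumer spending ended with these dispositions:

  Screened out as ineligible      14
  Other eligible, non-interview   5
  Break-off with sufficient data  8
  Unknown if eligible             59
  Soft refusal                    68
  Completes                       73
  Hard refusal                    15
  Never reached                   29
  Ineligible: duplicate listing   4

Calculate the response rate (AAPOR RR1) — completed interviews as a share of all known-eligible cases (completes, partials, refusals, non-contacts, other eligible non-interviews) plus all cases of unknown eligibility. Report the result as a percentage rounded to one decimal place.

28.4%

Refusal or break-off = 15 + 68 = 83
Ineligible = 14 + 4 = 18
Numerator → 73
Denom → 73 + 8 + 83 + 29 + 5 + 59 = 257
RR1 = 73 / 257 = 0.2840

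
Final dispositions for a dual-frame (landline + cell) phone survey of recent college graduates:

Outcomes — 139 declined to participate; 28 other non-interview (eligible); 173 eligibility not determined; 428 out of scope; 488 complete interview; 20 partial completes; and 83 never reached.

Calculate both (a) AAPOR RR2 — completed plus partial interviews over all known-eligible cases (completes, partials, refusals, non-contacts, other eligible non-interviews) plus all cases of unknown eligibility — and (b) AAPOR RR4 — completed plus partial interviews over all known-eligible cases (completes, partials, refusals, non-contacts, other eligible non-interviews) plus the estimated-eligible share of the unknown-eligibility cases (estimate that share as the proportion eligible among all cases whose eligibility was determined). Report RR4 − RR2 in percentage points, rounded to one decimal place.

Top = 488 + 20 = 508
Base = 488 + 20 + 139 + 83 + 28 + 173 = 931
RR2 = 508 / 931 = 0.5456
Known eligible = 488 + 20 + 139 + 83 + 28 = 758
e = 758 / (758 + 428) = 758 / 1186 = 0.6391
e × U = 0.6391 × 173 = 110.56
Base = 758 + 110.56 = 868.56
RR4 = 508 / 868.56 = 0.5849
Difference = 58.49 − 54.56 = 3.93 percentage points

3.9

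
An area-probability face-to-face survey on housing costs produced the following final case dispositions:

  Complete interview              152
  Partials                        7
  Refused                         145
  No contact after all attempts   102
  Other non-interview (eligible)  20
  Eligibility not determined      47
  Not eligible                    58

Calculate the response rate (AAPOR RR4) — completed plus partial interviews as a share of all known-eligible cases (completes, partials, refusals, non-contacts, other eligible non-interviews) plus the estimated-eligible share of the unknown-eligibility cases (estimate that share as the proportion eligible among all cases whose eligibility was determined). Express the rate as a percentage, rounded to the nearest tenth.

Top = 152 + 7 = 159
Known eligible = 152 + 7 + 145 + 102 + 20 = 426
e = 426 / (426 + 58) = 426 / 484 = 0.8802
e × U = 0.8802 × 47 = 41.37
Denom = 426 + 41.37 = 467.37
RR4 = 159 / 467.37 = 0.3402

34.0%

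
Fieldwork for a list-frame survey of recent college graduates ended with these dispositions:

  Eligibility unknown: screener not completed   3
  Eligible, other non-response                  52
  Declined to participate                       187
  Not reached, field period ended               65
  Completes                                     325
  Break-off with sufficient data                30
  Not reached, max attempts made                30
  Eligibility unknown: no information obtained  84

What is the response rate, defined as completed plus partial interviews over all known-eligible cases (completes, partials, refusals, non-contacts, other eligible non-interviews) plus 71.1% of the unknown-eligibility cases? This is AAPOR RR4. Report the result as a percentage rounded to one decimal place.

47.3%

Never reached = 65 + 30 = 95
Eligibility not determined = 3 + 84 = 87
Numerator: 325 + 30 = 355
Determined eligible: 325 + 30 + 187 + 95 + 52 = 689
e × U: 0.7110 × 87 = 61.86
Denominator: 689 + 61.86 = 750.86
RR4 = 355 / 750.86 = 0.4728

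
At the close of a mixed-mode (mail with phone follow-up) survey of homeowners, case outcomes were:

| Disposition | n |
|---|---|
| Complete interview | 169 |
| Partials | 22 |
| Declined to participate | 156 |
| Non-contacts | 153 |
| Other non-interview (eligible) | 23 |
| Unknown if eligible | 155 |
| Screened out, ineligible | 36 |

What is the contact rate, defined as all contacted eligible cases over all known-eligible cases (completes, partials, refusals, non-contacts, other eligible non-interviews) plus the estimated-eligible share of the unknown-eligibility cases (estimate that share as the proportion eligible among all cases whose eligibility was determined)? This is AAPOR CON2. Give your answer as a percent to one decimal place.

Top → 169 + 22 + 156 + 23 = 370
Determined eligible → 169 + 22 + 156 + 153 + 23 = 523
e = 523 / (523 + 36) = 523 / 559 = 0.9356
Estimated eligible among unknowns → 0.9356 × 155 = 145.02
Denominator → 523 + 145.02 = 668.02
CON2 = 370 / 668.02 = 0.5539

55.4%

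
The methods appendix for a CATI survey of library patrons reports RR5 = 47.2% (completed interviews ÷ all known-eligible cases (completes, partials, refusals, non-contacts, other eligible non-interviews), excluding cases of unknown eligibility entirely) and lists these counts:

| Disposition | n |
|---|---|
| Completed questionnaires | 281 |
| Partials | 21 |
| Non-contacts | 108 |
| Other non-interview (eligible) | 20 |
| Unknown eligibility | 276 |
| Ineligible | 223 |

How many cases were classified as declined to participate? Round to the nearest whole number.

RR5 = 281 / D = 0.472
D = 281 / 0.472 = 595.3
Remaining denominator categories sum to 430
declined to participate = 595.3 − 430 ≈ 165

165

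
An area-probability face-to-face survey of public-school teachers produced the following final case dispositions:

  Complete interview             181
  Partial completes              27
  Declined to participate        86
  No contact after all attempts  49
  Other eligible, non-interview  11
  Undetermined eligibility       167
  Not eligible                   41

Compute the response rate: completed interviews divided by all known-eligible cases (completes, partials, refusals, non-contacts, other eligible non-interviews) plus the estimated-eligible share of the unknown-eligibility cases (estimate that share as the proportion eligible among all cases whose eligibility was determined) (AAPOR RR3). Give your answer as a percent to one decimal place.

35.9%

Numerator = 181
Known eligible = 181 + 27 + 86 + 49 + 11 = 354
e = 354 / (354 + 41) = 354 / 395 = 0.8962
Eligible share of unknowns = 0.8962 × 167 = 149.67
Base = 354 + 149.67 = 503.67
RR3 = 181 / 503.67 = 0.3594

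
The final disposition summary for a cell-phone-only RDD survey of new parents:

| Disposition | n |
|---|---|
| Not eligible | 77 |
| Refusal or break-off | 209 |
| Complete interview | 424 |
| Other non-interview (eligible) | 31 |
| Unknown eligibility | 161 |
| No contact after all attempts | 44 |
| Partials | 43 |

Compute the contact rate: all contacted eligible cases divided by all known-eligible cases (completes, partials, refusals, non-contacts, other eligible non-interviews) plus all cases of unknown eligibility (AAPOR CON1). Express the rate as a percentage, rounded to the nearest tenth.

77.5%

Top: 424 + 43 + 209 + 31 = 707
Denom: 424 + 43 + 209 + 44 + 31 + 161 = 912
CON1 = 707 / 912 = 0.7752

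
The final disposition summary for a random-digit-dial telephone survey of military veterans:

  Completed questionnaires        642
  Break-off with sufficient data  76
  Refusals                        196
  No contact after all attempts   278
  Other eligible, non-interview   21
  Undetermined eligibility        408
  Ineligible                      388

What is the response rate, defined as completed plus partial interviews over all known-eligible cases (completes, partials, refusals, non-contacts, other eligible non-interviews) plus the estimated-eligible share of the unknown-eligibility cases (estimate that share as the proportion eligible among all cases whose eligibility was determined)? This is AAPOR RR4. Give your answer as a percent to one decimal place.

47.2%

Num: 642 + 76 = 718
Determined eligible: 642 + 76 + 196 + 278 + 21 = 1213
e = 1213 / (1213 + 388) = 1213 / 1601 = 0.7577
e × U: 0.7577 × 408 = 309.14
Denom: 1213 + 309.14 = 1522.14
RR4 = 718 / 1522.14 = 0.4717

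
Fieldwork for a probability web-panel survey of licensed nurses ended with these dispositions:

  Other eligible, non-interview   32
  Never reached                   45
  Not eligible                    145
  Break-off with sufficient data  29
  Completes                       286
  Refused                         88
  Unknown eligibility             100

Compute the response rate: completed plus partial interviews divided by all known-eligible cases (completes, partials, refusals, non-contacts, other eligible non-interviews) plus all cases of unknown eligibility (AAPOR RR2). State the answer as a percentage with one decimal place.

Top = 286 + 29 = 315
Denominator = 286 + 29 + 88 + 45 + 32 + 100 = 580
RR2 = 315 / 580 = 0.5431

54.3%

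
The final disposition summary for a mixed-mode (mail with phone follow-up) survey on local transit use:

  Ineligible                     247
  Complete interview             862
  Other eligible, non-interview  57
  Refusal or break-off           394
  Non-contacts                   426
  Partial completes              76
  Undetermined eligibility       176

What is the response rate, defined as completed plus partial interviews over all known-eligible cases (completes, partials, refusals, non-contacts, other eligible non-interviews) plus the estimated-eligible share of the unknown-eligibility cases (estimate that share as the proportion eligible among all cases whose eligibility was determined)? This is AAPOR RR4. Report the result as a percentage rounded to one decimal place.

47.6%

Top = 862 + 76 = 938
Eligible (known) = 862 + 76 + 394 + 426 + 57 = 1815
e = 1815 / (1815 + 247) = 1815 / 2062 = 0.8802
Eligible share of unknowns = 0.8802 × 176 = 154.92
Denominator = 1815 + 154.92 = 1969.92
RR4 = 938 / 1969.92 = 0.4762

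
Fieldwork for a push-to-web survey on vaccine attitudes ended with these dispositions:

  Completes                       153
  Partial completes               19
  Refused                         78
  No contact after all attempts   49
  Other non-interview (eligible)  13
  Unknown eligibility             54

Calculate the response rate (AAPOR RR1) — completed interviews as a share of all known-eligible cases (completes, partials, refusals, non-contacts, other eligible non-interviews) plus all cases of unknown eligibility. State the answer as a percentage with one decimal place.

Numerator: 153
Base: 153 + 19 + 78 + 49 + 13 + 54 = 366
RR1 = 153 / 366 = 0.4180

41.8%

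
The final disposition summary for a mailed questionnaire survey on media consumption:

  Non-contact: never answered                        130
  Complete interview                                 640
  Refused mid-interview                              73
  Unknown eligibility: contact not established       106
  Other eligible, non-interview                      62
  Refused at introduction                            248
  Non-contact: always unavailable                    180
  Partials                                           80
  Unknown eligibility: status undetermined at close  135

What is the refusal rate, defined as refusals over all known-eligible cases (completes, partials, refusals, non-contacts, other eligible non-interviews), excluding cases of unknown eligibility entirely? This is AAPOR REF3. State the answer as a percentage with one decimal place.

22.7%

Refused = 248 + 73 = 321
Non-contacts = 130 + 180 = 310
Unknown if eligible = 106 + 135 = 241
Num → 321
Denominator → 640 + 80 + 321 + 310 + 62 = 1413
REF3 = 321 / 1413 = 0.2272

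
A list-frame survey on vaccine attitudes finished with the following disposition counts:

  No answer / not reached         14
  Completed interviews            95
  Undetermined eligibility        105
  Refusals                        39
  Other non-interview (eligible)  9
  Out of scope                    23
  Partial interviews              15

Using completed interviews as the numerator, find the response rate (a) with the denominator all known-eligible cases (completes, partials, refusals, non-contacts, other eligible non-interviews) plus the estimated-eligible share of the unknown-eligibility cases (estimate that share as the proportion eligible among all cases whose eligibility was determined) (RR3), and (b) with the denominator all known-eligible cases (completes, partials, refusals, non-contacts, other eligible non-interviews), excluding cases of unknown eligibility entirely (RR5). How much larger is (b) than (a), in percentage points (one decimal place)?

19.3

Numerator: 95
Known eligible: 95 + 15 + 39 + 14 + 9 = 172
e = 172 / (172 + 23) = 172 / 195 = 0.8821
Eligible share of unknowns: 0.8821 × 105 = 92.62
Denominator: 172 + 92.62 = 264.62
RR3 = 95 / 264.62 = 0.3590
Denominator: 95 + 15 + 39 + 14 + 9 = 172
RR5 = 95 / 172 = 0.5523
Difference = 55.23 − 35.90 = 19.33 percentage points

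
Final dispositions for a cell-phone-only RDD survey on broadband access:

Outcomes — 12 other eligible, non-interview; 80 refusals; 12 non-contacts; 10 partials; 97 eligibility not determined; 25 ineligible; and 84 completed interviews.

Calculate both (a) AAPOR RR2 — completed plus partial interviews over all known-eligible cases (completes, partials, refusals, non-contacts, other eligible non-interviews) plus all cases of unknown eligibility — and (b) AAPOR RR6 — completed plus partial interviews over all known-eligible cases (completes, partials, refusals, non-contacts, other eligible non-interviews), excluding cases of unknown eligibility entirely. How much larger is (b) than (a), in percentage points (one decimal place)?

15.6

Numerator → 84 + 10 = 94
Denom → 84 + 10 + 80 + 12 + 12 + 97 = 295
RR2 = 94 / 295 = 0.3186
Denom → 84 + 10 + 80 + 12 + 12 = 198
RR6 = 94 / 198 = 0.4747
Difference = 47.47 − 31.86 = 15.61 percentage points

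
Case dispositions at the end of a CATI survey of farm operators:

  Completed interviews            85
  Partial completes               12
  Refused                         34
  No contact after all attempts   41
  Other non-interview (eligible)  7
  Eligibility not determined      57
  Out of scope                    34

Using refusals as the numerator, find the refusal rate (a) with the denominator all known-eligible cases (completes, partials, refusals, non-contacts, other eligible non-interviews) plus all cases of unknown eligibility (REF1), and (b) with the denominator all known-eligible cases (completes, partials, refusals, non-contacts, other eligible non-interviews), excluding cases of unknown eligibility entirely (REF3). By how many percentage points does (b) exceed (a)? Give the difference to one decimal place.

4.6

Num: 34
Denominator: 85 + 12 + 34 + 41 + 7 + 57 = 236
REF1 = 34 / 236 = 0.1441
Denominator: 85 + 12 + 34 + 41 + 7 = 179
REF3 = 34 / 179 = 0.1899
Difference = 18.99 − 14.41 = 4.58 percentage points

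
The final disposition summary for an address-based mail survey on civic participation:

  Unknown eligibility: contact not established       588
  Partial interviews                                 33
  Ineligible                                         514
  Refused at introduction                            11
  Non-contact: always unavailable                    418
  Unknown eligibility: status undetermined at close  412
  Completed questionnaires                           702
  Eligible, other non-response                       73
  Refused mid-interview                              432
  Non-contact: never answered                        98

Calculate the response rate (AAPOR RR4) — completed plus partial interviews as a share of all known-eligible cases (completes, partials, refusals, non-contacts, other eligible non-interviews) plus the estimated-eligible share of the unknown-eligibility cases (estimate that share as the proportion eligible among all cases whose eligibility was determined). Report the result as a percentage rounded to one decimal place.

Refusal or break-off = 11 + 432 = 443
Non-contacts = 98 + 418 = 516
Undetermined eligibility = 588 + 412 = 1000
Numerator: 702 + 33 = 735
Eligible (known): 702 + 33 + 443 + 516 + 73 = 1767
e = 1767 / (1767 + 514) = 1767 / 2281 = 0.7747
e × U: 0.7747 × 1000 = 774.70
Base: 1767 + 774.70 = 2541.70
RR4 = 735 / 2541.70 = 0.2892

28.9%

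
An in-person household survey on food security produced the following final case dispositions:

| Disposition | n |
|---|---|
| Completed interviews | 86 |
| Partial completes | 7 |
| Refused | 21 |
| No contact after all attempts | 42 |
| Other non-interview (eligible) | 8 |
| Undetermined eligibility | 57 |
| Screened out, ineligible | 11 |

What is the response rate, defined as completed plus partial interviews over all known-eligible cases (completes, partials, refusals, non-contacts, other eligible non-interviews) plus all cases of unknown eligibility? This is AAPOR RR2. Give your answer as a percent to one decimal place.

Num = 86 + 7 = 93
Denominator = 86 + 7 + 21 + 42 + 8 + 57 = 221
RR2 = 93 / 221 = 0.4208

42.1%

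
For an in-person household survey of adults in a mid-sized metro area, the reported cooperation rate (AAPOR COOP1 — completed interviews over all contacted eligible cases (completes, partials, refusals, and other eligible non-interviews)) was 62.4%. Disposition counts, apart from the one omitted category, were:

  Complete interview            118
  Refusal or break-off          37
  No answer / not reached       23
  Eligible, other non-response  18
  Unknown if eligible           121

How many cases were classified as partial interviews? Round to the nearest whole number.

COOP1 = 118 / D = 0.624
D = 118 / 0.624 = 189.1
Remaining denominator categories sum to 173
partial interviews = 189.1 − 173 ≈ 16

16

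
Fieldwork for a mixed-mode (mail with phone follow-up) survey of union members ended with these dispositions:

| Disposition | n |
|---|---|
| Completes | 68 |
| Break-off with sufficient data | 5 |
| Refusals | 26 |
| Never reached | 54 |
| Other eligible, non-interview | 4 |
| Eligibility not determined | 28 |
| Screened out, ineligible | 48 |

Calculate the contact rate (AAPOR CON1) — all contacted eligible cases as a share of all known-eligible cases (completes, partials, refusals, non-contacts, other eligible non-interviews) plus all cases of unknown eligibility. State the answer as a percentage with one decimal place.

55.7%

Numerator = 68 + 5 + 26 + 4 = 103
Base = 68 + 5 + 26 + 54 + 4 + 28 = 185
CON1 = 103 / 185 = 0.5568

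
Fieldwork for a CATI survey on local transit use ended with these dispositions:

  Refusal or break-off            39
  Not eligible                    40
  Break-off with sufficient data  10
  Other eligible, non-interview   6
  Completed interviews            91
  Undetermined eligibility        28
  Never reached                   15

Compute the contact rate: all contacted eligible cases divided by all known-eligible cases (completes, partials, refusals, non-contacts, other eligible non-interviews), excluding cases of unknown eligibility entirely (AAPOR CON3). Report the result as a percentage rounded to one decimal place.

90.7%

Top: 91 + 10 + 39 + 6 = 146
Denom: 91 + 10 + 39 + 15 + 6 = 161
CON3 = 146 / 161 = 0.9068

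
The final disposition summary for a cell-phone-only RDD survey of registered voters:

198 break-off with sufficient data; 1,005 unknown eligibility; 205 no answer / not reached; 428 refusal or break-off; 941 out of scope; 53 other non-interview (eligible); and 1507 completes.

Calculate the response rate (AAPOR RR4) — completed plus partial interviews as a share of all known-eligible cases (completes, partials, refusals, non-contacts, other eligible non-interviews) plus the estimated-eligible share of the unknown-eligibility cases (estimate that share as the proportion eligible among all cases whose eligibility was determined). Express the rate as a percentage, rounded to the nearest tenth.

Num = 1507 + 198 = 1705
Known eligible = 1507 + 198 + 428 + 205 + 53 = 2391
e = 2391 / (2391 + 941) = 2391 / 3332 = 0.7176
e × U = 0.7176 × 1005 = 721.19
Denominator = 2391 + 721.19 = 3112.19
RR4 = 1705 / 3112.19 = 0.5478

54.8%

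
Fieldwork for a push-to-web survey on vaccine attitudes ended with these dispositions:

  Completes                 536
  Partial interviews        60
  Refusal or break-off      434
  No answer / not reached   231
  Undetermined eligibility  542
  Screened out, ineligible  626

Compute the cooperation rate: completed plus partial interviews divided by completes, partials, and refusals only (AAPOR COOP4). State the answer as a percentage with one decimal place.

57.9%

Numerator: 536 + 60 = 596
Denominator: 536 + 60 + 434 = 1030
COOP4 = 596 / 1030 = 0.5786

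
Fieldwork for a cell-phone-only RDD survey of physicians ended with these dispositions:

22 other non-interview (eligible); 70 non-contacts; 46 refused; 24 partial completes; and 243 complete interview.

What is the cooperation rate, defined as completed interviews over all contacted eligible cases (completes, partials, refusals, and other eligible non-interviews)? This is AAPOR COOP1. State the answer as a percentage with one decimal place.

Numerator: 243
Denom: 243 + 24 + 46 + 22 = 335
COOP1 = 243 / 335 = 0.7254

72.5%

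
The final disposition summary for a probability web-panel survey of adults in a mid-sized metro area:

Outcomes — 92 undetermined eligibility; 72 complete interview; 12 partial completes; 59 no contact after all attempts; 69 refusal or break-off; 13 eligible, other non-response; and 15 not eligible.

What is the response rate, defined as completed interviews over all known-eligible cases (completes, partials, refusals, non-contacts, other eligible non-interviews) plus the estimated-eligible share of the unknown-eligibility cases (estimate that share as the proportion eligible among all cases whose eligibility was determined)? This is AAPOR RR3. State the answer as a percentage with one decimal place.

Num → 72
Determined eligible → 72 + 12 + 69 + 59 + 13 = 225
e = 225 / (225 + 15) = 225 / 240 = 0.9375
Eligible share of unknowns → 0.9375 × 92 = 86.25
Denom → 225 + 86.25 = 311.25
RR3 = 72 / 311.25 = 0.2313

23.1%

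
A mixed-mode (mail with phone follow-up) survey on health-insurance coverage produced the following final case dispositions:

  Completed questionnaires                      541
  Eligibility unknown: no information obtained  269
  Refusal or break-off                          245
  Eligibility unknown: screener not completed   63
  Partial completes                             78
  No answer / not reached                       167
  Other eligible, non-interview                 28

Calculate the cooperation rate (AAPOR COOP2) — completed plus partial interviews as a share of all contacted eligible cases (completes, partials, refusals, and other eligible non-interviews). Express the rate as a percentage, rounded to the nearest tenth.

69.4%

Undetermined eligibility = 63 + 269 = 332
Top → 541 + 78 = 619
Denominator → 541 + 78 + 245 + 28 = 892
COOP2 = 619 / 892 = 0.6939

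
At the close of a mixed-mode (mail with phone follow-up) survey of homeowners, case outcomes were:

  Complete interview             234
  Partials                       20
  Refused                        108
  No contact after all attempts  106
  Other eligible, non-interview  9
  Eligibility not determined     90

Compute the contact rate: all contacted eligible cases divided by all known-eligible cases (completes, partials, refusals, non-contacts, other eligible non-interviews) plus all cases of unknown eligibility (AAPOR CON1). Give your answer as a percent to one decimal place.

65.4%

Num: 234 + 20 + 108 + 9 = 371
Denom: 234 + 20 + 108 + 106 + 9 + 90 = 567
CON1 = 371 / 567 = 0.6543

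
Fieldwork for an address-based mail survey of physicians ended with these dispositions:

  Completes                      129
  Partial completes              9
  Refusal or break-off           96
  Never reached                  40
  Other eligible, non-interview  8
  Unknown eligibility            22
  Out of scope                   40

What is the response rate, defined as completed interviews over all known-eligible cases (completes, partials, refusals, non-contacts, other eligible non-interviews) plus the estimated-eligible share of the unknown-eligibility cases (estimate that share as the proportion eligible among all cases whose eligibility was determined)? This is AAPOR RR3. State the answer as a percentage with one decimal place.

42.8%

Numerator = 129
Determined eligible = 129 + 9 + 96 + 40 + 8 = 282
e = 282 / (282 + 40) = 282 / 322 = 0.8758
Eligible share of unknowns = 0.8758 × 22 = 19.27
Denominator = 282 + 19.27 = 301.27
RR3 = 129 / 301.27 = 0.4282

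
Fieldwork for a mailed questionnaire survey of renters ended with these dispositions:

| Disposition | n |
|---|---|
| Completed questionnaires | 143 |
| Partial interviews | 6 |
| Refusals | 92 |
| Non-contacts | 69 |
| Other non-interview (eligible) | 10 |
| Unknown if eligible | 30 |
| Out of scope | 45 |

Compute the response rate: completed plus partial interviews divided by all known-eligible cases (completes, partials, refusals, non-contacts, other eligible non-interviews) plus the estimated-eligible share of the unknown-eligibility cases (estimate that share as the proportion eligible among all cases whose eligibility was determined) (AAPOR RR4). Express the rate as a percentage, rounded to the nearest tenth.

Num → 143 + 6 = 149
Determined eligible → 143 + 6 + 92 + 69 + 10 = 320
e = 320 / (320 + 45) = 320 / 365 = 0.8767
Estimated eligible among unknowns → 0.8767 × 30 = 26.30
Denom → 320 + 26.30 = 346.30
RR4 = 149 / 346.30 = 0.4303

43.0%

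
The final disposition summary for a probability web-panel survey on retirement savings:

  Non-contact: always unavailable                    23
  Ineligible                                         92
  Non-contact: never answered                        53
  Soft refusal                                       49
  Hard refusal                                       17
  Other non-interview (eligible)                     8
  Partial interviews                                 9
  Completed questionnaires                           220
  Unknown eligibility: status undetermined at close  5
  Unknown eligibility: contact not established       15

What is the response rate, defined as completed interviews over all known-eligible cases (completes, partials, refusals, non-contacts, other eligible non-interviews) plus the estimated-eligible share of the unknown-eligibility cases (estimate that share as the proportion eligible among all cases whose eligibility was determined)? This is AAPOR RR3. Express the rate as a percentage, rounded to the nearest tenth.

Refusal or break-off = 17 + 49 = 66
Never reached = 53 + 23 = 76
Unknown eligibility = 15 + 5 = 20
Top: 220
Eligible (known): 220 + 9 + 66 + 76 + 8 = 379
e = 379 / (379 + 92) = 379 / 471 = 0.8047
e × U: 0.8047 × 20 = 16.09
Denominator: 379 + 16.09 = 395.09
RR3 = 220 / 395.09 = 0.5568

55.7%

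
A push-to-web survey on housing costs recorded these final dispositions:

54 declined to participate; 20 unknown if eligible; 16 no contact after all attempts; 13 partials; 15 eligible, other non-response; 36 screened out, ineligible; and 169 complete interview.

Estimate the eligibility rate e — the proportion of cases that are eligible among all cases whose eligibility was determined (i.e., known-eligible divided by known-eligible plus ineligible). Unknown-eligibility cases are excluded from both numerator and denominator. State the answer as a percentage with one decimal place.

88.1%

Known eligible → 169 + 13 + 54 + 16 + 15 = 267
e = 267 / (267 + 36) = 267 / 303 = 0.8812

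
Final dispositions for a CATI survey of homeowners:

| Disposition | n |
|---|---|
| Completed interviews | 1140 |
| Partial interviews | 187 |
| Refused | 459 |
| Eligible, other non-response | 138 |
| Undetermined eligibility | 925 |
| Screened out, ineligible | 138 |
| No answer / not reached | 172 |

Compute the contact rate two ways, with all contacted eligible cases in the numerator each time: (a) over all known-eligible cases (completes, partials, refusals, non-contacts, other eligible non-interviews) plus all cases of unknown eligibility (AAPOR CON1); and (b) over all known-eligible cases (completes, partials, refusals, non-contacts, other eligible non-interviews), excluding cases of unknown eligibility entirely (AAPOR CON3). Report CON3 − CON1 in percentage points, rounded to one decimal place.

28.1

Num: 1140 + 187 + 459 + 138 = 1924
Denom: 1140 + 187 + 459 + 172 + 138 + 925 = 3021
CON1 = 1924 / 3021 = 0.6369
Denom: 1140 + 187 + 459 + 172 + 138 = 2096
CON3 = 1924 / 2096 = 0.9179
Difference = 91.79 − 63.69 = 28.10 percentage points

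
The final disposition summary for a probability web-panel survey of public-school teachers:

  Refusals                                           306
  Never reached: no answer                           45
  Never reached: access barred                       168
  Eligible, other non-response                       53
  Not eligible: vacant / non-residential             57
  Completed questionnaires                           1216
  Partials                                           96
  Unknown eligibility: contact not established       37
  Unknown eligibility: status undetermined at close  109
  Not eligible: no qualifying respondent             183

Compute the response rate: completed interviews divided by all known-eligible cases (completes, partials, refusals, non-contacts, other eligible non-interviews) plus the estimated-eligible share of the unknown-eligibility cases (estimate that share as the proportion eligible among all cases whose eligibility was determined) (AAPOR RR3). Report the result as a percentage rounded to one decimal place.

60.4%

No contact after all attempts = 45 + 168 = 213
Eligibility not determined = 37 + 109 = 146
Not eligible = 183 + 57 = 240
Numerator = 1216
Eligible (known) = 1216 + 96 + 306 + 213 + 53 = 1884
e = 1884 / (1884 + 240) = 1884 / 2124 = 0.8870
Estimated eligible among unknowns = 0.8870 × 146 = 129.50
Denominator = 1884 + 129.50 = 2013.50
RR3 = 1216 / 2013.50 = 0.6039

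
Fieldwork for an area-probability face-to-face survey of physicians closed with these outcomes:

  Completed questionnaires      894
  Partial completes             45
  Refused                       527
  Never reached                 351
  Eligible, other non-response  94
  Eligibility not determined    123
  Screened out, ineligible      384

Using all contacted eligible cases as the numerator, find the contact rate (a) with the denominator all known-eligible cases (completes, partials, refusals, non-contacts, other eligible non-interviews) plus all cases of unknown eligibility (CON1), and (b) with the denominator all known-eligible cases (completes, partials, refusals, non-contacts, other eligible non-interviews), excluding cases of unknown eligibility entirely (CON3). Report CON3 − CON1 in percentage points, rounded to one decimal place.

Numerator → 894 + 45 + 527 + 94 = 1560
Denominator → 894 + 45 + 527 + 351 + 94 + 123 = 2034
CON1 = 1560 / 2034 = 0.7670
Denominator → 894 + 45 + 527 + 351 + 94 = 1911
CON3 = 1560 / 1911 = 0.8163
Difference = 81.63 − 76.70 = 4.93 percentage points

4.9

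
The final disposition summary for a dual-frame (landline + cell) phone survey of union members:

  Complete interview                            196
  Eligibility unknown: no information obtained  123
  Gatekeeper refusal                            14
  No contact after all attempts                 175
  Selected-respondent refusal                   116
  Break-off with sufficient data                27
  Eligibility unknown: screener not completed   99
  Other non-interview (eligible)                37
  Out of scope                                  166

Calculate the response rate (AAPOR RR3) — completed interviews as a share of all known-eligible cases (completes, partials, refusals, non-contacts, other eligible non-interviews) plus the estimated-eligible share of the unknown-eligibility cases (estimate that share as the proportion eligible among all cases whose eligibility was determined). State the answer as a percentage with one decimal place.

Refusals = 14 + 116 = 130
Eligibility not determined = 99 + 123 = 222
Numerator → 196
Determined eligible → 196 + 27 + 130 + 175 + 37 = 565
e = 565 / (565 + 166) = 565 / 731 = 0.7729
Eligible share of unknowns → 0.7729 × 222 = 171.58
Base → 565 + 171.58 = 736.58
RR3 = 196 / 736.58 = 0.2661

26.6%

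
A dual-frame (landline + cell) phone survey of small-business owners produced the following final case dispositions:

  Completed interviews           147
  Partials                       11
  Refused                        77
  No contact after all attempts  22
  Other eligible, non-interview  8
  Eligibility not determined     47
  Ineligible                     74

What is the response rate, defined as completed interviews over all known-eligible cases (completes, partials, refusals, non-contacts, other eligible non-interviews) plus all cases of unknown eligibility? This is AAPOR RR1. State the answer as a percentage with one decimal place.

47.1%

Top: 147
Denominator: 147 + 11 + 77 + 22 + 8 + 47 = 312
RR1 = 147 / 312 = 0.4712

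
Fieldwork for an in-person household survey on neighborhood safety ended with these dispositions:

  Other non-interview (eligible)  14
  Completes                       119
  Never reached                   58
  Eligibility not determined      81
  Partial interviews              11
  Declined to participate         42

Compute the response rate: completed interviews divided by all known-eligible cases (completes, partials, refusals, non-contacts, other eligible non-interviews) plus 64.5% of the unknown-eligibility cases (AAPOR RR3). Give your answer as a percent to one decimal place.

40.2%

Top: 119
Eligible (known): 119 + 11 + 42 + 58 + 14 = 244
Estimated eligible among unknowns: 0.6450 × 81 = 52.25
Base: 244 + 52.25 = 296.25
RR3 = 119 / 296.25 = 0.4017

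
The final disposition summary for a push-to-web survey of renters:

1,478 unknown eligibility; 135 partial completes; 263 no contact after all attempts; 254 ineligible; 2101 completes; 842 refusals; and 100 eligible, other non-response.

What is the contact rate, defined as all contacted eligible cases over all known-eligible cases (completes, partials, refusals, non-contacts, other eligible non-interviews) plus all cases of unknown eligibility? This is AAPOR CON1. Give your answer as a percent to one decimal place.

64.6%

Num: 2101 + 135 + 842 + 100 = 3178
Denom: 2101 + 135 + 842 + 263 + 100 + 1478 = 4919
CON1 = 3178 / 4919 = 0.6461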